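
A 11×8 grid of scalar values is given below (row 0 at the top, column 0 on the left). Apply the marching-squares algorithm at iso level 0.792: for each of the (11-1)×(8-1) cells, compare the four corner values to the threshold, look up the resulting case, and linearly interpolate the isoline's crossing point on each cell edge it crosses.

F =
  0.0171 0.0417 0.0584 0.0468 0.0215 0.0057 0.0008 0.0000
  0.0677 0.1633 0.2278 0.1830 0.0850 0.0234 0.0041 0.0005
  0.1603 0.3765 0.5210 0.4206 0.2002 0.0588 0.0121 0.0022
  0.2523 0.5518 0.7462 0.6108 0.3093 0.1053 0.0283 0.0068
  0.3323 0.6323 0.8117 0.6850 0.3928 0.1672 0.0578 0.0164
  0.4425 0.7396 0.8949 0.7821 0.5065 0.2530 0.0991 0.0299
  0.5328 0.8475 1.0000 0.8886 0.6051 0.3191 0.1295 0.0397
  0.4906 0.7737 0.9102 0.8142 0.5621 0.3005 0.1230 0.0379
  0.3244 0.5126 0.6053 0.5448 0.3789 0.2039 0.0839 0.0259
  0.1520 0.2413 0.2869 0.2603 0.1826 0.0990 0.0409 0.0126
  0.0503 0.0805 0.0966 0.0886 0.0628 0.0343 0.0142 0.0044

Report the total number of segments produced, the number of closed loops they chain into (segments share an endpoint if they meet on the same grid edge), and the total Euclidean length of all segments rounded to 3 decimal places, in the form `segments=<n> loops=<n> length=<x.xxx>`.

cell (3,1): code 0100 → (3.699,2.000)–(4.000,1.890)
cell (3,2): code 1000 → (4.000,2.155)–(3.699,2.000)
cell (4,1): code 0110 → (4.000,1.890)–(5.000,1.337)
cell (4,2): code 1001 → (5.000,2.912)–(4.000,2.155)
cell (5,0): code 0100 → (5.486,1.000)–(6.000,0.824)
cell (5,1): code 1110 → (5.000,1.337)–(5.486,1.000)
cell (5,2): code 1101 → (5.093,3.000)–(5.000,2.912)
cell (5,3): code 1000 → (6.000,3.341)–(5.093,3.000)
cell (6,0): code 0010 → (6.000,0.824)–(6.752,1.000)
cell (6,1): code 0111 → (6.752,1.000)–(7.000,1.134)
cell (6,3): code 1001 → (7.000,3.088)–(6.000,3.341)
cell (7,1): code 0010 → (7.000,1.134)–(7.388,2.000)
cell (7,2): code 0011 → (7.388,2.000)–(7.082,3.000)
cell (7,3): code 0001 → (7.082,3.000)–(7.000,3.088)
total: 14 segments, chained into 1 closed loop(s), length Σ = 9.487975

segments=14 loops=1 length=9.488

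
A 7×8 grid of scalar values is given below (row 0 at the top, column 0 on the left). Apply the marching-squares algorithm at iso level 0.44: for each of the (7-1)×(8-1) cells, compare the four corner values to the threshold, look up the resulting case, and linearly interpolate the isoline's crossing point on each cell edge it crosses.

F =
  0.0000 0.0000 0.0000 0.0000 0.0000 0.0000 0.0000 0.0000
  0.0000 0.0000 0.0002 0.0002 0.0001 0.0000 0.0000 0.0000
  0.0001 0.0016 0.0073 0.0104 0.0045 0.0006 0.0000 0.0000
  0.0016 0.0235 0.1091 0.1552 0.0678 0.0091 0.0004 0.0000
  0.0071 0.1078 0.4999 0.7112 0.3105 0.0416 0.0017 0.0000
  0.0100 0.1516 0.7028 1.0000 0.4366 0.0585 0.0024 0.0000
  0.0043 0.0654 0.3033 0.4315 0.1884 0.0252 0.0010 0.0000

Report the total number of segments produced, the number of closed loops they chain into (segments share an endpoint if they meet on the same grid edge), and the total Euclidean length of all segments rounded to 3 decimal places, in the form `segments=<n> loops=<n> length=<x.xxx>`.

segments=8 loops=1 length=7.469

cell (3,1): code 0100 → (3.847,2.000)–(4.000,1.847)
cell (3,2): code 1100 → (3.512,3.000)–(3.847,2.000)
cell (3,3): code 1000 → (4.000,3.677)–(3.512,3.000)
cell (4,1): code 0110 → (4.000,1.847)–(5.000,1.523)
cell (4,3): code 1001 → (5.000,3.994)–(4.000,3.677)
cell (5,1): code 0010 → (5.000,1.523)–(5.658,2.000)
cell (5,2): code 0011 → (5.658,2.000)–(5.985,3.000)
cell (5,3): code 0001 → (5.985,3.000)–(5.000,3.994)
total: 8 segments, chained into 1 closed loop(s), length Σ = 7.469398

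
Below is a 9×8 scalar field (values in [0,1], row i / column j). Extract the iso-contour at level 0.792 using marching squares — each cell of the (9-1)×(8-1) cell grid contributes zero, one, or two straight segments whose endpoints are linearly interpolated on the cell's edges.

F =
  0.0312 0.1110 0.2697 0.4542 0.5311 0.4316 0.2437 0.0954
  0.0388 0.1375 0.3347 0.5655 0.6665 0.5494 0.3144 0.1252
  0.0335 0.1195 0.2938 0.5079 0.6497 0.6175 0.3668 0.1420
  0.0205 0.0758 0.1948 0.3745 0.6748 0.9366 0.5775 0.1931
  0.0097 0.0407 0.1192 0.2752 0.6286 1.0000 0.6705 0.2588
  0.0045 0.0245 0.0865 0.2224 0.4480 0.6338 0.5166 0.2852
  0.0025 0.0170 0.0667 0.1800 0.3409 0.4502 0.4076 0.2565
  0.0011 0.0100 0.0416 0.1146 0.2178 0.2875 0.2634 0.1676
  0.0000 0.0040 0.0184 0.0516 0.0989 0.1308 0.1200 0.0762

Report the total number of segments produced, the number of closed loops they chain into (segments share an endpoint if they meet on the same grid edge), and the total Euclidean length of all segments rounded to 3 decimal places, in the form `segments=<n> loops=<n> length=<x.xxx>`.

cell (2,4): code 0100 → (2.547,5.000)–(3.000,4.448)
cell (2,5): code 1000 → (3.000,5.403)–(2.547,5.000)
cell (3,4): code 0110 → (3.000,4.448)–(4.000,4.440)
cell (3,5): code 1001 → (4.000,5.631)–(3.000,5.403)
cell (4,4): code 0010 → (4.000,4.440)–(4.568,5.000)
cell (4,5): code 0001 → (4.568,5.000)–(4.000,5.631)
total: 6 segments, chained into 1 closed loop(s), length Σ = 4.993309

segments=6 loops=1 length=4.993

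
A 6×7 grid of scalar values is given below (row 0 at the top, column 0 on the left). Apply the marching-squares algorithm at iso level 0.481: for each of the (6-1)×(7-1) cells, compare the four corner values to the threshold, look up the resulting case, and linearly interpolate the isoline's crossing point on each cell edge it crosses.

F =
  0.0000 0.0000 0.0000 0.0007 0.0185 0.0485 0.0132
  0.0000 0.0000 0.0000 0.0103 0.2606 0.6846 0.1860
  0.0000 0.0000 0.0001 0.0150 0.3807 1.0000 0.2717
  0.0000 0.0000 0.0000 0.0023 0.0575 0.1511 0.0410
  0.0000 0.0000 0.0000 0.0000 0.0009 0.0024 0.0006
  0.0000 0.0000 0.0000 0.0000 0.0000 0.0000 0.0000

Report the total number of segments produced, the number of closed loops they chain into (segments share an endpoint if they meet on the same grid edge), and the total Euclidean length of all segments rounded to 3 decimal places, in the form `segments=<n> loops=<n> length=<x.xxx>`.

cell (0,4): code 0100 → (0.680,5.000)–(1.000,4.520)
cell (0,5): code 1000 → (1.000,5.408)–(0.680,5.000)
cell (1,4): code 0110 → (1.000,4.520)–(2.000,4.162)
cell (1,5): code 1001 → (2.000,5.713)–(1.000,5.408)
cell (2,4): code 0010 → (2.000,4.162)–(2.611,5.000)
cell (2,5): code 0001 → (2.611,5.000)–(2.000,5.713)
total: 6 segments, chained into 1 closed loop(s), length Σ = 5.179587

segments=6 loops=1 length=5.180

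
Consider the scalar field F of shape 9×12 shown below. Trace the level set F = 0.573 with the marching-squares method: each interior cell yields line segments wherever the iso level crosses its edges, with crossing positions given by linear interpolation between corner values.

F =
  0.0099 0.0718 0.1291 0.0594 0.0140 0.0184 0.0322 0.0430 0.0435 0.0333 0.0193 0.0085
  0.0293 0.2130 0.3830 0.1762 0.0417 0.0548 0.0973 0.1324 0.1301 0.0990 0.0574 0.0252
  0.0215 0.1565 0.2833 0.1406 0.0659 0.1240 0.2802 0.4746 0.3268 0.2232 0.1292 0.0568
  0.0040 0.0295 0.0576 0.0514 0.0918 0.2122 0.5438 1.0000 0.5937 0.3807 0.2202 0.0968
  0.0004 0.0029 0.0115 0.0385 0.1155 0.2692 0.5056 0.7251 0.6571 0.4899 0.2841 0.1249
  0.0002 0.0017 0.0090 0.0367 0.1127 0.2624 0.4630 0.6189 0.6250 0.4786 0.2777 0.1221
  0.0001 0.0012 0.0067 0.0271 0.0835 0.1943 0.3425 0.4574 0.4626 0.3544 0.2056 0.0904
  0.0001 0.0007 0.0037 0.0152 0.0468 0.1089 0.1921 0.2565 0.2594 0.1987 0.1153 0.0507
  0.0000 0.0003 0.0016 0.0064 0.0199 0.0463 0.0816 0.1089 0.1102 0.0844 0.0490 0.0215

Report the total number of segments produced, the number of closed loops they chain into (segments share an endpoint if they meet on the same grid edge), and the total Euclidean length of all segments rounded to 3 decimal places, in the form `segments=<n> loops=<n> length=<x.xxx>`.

segments=10 loops=1 length=8.689

cell (2,6): code 0100 → (2.187,7.000)–(3.000,6.064)
cell (2,7): code 1100 → (2.922,8.000)–(2.187,7.000)
cell (2,8): code 1000 → (3.000,8.097)–(2.922,8.000)
cell (3,6): code 0110 → (3.000,6.064)–(4.000,6.307)
cell (3,8): code 1001 → (4.000,8.503)–(3.000,8.097)
cell (4,6): code 0110 → (4.000,6.307)–(5.000,6.706)
cell (4,8): code 1001 → (5.000,8.355)–(4.000,8.503)
cell (5,6): code 0010 → (5.000,6.706)–(5.284,7.000)
cell (5,7): code 0011 → (5.284,7.000)–(5.320,8.000)
cell (5,8): code 0001 → (5.320,8.000)–(5.000,8.355)
total: 10 segments, chained into 1 closed loop(s), length Σ = 8.688820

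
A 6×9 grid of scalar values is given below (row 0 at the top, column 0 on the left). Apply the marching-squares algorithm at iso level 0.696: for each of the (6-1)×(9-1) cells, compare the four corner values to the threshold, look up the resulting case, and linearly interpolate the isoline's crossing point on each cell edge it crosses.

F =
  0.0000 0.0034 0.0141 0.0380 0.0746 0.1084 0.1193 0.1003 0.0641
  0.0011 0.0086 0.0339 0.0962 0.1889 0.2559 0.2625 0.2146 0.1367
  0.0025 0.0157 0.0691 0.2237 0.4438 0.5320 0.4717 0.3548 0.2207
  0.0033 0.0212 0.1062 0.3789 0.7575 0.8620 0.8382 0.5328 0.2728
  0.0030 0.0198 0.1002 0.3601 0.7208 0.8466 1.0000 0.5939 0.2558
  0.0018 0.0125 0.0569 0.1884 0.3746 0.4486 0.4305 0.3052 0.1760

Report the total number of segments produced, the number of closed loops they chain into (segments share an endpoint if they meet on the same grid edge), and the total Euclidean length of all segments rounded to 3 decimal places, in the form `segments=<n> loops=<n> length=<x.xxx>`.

cell (2,3): code 0100 → (2.804,4.000)–(3.000,3.838)
cell (2,4): code 1100 → (2.497,5.000)–(2.804,4.000)
cell (2,5): code 1100 → (2.612,6.000)–(2.497,5.000)
cell (2,6): code 1000 → (3.000,6.466)–(2.612,6.000)
cell (3,3): code 0110 → (3.000,3.838)–(4.000,3.931)
cell (3,6): code 1001 → (4.000,6.749)–(3.000,6.466)
cell (4,3): code 0010 → (4.000,3.931)–(4.072,4.000)
cell (4,4): code 0011 → (4.072,4.000)–(4.378,5.000)
cell (4,5): code 0011 → (4.378,5.000)–(4.534,6.000)
cell (4,6): code 0001 → (4.534,6.000)–(4.000,6.749)
total: 10 segments, chained into 1 closed loop(s), length Σ = 8.033685

segments=10 loops=1 length=8.034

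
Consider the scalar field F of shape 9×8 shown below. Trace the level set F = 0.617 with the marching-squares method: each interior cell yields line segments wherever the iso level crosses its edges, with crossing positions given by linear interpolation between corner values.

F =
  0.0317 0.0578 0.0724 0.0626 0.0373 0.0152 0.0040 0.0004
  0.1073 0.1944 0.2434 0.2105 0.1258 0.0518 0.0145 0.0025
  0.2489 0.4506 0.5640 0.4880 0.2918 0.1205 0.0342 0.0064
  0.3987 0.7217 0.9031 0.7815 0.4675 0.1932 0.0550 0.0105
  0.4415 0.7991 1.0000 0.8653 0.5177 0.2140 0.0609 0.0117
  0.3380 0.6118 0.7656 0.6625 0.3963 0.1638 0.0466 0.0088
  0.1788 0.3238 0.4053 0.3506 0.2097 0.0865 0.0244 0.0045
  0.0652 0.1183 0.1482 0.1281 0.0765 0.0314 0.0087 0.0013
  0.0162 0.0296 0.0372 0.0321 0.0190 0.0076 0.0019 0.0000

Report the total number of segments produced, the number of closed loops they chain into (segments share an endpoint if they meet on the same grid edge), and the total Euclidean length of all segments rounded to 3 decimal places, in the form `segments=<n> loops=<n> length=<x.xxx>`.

cell (2,0): code 0100 → (2.614,1.000)–(3.000,0.676)
cell (2,1): code 1100 → (2.156,2.000)–(2.614,1.000)
cell (2,2): code 1100 → (2.440,3.000)–(2.156,2.000)
cell (2,3): code 1000 → (3.000,3.524)–(2.440,3.000)
cell (3,0): code 0110 → (3.000,0.676)–(4.000,0.491)
cell (3,3): code 1001 → (4.000,3.714)–(3.000,3.524)
cell (4,0): code 0010 → (4.000,0.491)–(4.972,1.000)
cell (4,1): code 0111 → (4.972,1.000)–(5.000,1.034)
cell (4,3): code 1001 → (5.000,3.171)–(4.000,3.714)
cell (5,1): code 0010 → (5.000,1.034)–(5.412,2.000)
cell (5,2): code 0011 → (5.412,2.000)–(5.146,3.000)
cell (5,3): code 0001 → (5.146,3.000)–(5.000,3.171)
total: 12 segments, chained into 1 closed loop(s), length Σ = 10.034923

segments=12 loops=1 length=10.035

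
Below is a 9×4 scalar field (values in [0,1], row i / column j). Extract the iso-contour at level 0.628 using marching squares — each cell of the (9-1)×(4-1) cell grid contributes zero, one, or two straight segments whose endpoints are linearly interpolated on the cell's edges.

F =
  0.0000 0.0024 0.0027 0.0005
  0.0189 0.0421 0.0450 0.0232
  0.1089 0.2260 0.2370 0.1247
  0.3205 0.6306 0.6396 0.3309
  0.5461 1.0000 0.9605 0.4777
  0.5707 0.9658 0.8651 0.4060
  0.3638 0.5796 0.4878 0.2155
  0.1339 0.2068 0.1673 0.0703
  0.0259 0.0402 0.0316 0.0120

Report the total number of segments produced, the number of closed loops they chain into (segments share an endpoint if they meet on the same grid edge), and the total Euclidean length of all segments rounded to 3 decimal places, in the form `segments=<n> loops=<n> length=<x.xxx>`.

cell (2,0): code 0100 → (2.994,1.000)–(3.000,0.992)
cell (2,1): code 1100 → (2.971,2.000)–(2.994,1.000)
cell (2,2): code 1000 → (3.000,2.038)–(2.971,2.000)
cell (3,0): code 0110 → (3.000,0.992)–(4.000,0.180)
cell (3,2): code 1001 → (4.000,2.689)–(3.000,2.038)
cell (4,0): code 0110 → (4.000,0.180)–(5.000,0.145)
cell (4,2): code 1001 → (5.000,2.516)–(4.000,2.689)
cell (5,0): code 0010 → (5.000,0.145)–(5.875,1.000)
cell (5,1): code 0011 → (5.875,1.000)–(5.628,2.000)
cell (5,2): code 0001 → (5.628,2.000)–(5.000,2.516)
total: 10 segments, chained into 1 closed loop(s), length Σ = 8.620852

segments=10 loops=1 length=8.621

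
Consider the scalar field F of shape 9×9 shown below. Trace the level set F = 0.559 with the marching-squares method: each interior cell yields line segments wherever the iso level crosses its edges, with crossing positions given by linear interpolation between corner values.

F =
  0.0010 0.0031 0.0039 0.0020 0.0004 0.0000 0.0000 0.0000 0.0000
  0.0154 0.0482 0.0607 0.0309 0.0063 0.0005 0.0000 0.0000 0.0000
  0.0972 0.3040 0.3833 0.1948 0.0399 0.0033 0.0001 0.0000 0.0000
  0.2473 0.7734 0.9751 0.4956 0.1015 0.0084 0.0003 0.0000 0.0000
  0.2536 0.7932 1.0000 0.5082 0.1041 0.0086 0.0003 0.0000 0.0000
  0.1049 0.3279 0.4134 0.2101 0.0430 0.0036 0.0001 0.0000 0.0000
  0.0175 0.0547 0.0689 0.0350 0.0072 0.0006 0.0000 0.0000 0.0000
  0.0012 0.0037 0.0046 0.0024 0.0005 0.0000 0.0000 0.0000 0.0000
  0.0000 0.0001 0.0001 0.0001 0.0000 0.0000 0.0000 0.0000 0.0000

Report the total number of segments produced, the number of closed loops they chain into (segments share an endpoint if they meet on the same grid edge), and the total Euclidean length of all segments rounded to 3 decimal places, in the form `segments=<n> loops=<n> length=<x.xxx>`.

segments=8 loops=1 length=7.625

cell (2,0): code 0100 → (2.543,1.000)–(3.000,0.592)
cell (2,1): code 1100 → (2.297,2.000)–(2.543,1.000)
cell (2,2): code 1000 → (3.000,2.868)–(2.297,2.000)
cell (3,0): code 0110 → (3.000,0.592)–(4.000,0.566)
cell (3,2): code 1001 → (4.000,2.897)–(3.000,2.868)
cell (4,0): code 0010 → (4.000,0.566)–(4.503,1.000)
cell (4,1): code 0011 → (4.503,1.000)–(4.752,2.000)
cell (4,2): code 0001 → (4.752,2.000)–(4.000,2.897)
total: 8 segments, chained into 1 closed loop(s), length Σ = 7.624851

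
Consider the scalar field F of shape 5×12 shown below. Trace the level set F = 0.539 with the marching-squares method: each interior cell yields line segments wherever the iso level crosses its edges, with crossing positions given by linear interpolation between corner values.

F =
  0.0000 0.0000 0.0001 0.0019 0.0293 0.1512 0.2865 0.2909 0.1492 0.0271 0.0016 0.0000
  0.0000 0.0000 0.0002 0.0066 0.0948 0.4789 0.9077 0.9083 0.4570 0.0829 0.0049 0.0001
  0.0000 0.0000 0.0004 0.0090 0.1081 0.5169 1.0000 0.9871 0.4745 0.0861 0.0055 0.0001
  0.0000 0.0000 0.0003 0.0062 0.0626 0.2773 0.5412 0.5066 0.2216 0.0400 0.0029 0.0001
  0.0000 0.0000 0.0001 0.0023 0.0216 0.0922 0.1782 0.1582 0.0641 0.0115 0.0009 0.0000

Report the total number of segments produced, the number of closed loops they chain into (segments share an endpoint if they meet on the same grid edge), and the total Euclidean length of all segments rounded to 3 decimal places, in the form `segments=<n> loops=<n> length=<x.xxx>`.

cell (0,5): code 0100 → (0.406,6.000)–(1.000,5.140)
cell (0,6): code 1100 → (0.402,7.000)–(0.406,6.000)
cell (0,7): code 1000 → (1.000,7.818)–(0.402,7.000)
cell (1,5): code 0110 → (1.000,5.140)–(2.000,5.046)
cell (1,7): code 1001 → (2.000,7.874)–(1.000,7.818)
cell (2,5): code 0110 → (2.000,5.046)–(3.000,5.992)
cell (2,6): code 1011 → (3.000,6.064)–(2.933,7.000)
cell (2,7): code 0001 → (2.933,7.000)–(2.000,7.874)
cell (3,5): code 0010 → (3.000,5.992)–(3.006,6.000)
cell (3,6): code 0001 → (3.006,6.000)–(3.000,6.064)
total: 10 segments, chained into 1 closed loop(s), length Σ = 8.732174

segments=10 loops=1 length=8.732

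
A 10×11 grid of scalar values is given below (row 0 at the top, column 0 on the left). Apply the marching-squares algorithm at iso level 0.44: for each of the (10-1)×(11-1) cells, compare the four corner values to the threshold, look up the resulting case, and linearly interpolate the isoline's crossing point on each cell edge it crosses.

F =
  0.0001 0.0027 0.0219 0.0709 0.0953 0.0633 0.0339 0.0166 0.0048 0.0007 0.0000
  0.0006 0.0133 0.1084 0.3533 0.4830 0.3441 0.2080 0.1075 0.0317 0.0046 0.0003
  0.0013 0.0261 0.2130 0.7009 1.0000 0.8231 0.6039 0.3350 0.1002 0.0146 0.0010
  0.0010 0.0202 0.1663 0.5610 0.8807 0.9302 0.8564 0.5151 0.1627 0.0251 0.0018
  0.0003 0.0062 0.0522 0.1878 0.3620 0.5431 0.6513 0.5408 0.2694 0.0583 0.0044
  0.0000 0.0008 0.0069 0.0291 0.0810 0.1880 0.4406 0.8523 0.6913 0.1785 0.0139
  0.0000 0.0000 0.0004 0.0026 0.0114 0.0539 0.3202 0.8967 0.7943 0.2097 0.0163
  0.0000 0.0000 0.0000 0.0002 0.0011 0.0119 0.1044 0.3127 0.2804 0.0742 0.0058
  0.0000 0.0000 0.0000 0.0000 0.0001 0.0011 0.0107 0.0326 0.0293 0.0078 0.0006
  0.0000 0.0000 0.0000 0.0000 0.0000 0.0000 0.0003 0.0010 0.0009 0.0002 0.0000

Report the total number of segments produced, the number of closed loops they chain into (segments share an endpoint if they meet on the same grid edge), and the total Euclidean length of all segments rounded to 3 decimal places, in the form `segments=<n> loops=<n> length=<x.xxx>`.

cell (0,3): code 0100 → (0.889,4.000)–(1.000,3.668)
cell (0,4): code 1000 → (1.000,4.310)–(0.889,4.000)
cell (1,2): code 0100 → (1.249,3.000)–(2.000,2.465)
cell (1,3): code 1110 → (1.000,3.668)–(1.249,3.000)
cell (1,4): code 1101 → (1.200,5.000)–(1.000,4.310)
cell (1,5): code 1100 → (1.586,6.000)–(1.200,5.000)
cell (1,6): code 1000 → (2.000,6.610)–(1.586,6.000)
cell (2,2): code 0110 → (2.000,2.465)–(3.000,2.693)
cell (2,6): code 1101 → (2.583,7.000)–(2.000,6.610)
cell (2,7): code 1000 → (3.000,7.213)–(2.583,7.000)
cell (3,2): code 0010 → (3.000,2.693)–(3.324,3.000)
cell (3,3): code 0011 → (3.324,3.000)–(3.850,4.000)
cell (3,4): code 0111 → (3.850,4.000)–(4.000,4.431)
cell (3,7): code 1001 → (4.000,7.371)–(3.000,7.213)
cell (4,4): code 0010 → (4.000,4.431)–(4.290,5.000)
cell (4,5): code 0111 → (4.290,5.000)–(5.000,5.998)
cell (4,7): code 1101 → (4.404,8.000)–(4.000,7.371)
cell (4,8): code 1000 → (5.000,8.490)–(4.404,8.000)
cell (5,5): code 0010 → (5.000,5.998)–(5.005,6.000)
cell (5,6): code 0111 → (5.005,6.000)–(6.000,6.208)
cell (5,8): code 1001 → (6.000,8.606)–(5.000,8.490)
cell (6,6): code 0010 → (6.000,6.208)–(6.782,7.000)
cell (6,7): code 0011 → (6.782,7.000)–(6.689,8.000)
cell (6,8): code 0001 → (6.689,8.000)–(6.000,8.606)
total: 24 segments, chained into 1 closed loop(s), length Σ = 18.527378

segments=24 loops=1 length=18.527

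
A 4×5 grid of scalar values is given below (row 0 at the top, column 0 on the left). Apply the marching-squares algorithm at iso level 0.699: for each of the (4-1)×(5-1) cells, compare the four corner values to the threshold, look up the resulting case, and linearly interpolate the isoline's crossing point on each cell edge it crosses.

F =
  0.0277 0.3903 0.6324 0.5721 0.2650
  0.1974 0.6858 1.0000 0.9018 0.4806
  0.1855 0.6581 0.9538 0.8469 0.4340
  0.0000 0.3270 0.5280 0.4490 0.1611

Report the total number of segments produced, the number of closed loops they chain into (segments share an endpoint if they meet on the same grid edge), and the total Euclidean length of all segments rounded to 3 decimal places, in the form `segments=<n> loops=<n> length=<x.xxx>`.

cell (0,1): code 0100 → (0.181,2.000)–(1.000,1.042)
cell (0,2): code 1100 → (0.385,3.000)–(0.181,2.000)
cell (0,3): code 1000 → (1.000,3.481)–(0.385,3.000)
cell (1,1): code 0110 → (1.000,1.042)–(2.000,1.138)
cell (1,3): code 1001 → (2.000,3.358)–(1.000,3.481)
cell (2,1): code 0010 → (2.000,1.138)–(2.598,2.000)
cell (2,2): code 0011 → (2.598,2.000)–(2.372,3.000)
cell (2,3): code 0001 → (2.372,3.000)–(2.000,3.358)
total: 8 segments, chained into 1 closed loop(s), length Σ = 7.664789

segments=8 loops=1 length=7.665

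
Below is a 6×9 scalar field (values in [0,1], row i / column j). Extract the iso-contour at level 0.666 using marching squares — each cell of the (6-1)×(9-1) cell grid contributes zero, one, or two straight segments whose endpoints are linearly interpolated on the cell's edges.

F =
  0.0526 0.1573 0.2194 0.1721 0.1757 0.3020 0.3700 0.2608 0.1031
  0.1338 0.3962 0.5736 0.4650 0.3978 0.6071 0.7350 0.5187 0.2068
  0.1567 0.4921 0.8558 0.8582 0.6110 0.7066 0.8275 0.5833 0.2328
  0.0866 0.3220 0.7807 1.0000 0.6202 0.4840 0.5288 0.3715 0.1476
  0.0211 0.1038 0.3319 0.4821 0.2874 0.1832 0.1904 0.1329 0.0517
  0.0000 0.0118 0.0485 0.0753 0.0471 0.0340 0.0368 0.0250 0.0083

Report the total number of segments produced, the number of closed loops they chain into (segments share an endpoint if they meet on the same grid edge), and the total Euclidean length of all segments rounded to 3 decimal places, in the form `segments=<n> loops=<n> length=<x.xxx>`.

cell (0,5): code 0100 → (0.811,6.000)–(1.000,5.461)
cell (0,6): code 1000 → (1.000,6.319)–(0.811,6.000)
cell (1,1): code 0100 → (1.327,2.000)–(2.000,1.478)
cell (1,2): code 1100 → (1.511,3.000)–(1.327,2.000)
cell (1,3): code 1000 → (2.000,3.778)–(1.511,3.000)
cell (1,4): code 0100 → (1.592,5.000)–(2.000,4.575)
cell (1,5): code 1110 → (1.000,5.461)–(1.592,5.000)
cell (1,6): code 1001 → (2.000,6.661)–(1.000,6.319)
cell (2,1): code 0110 → (2.000,1.478)–(3.000,1.750)
cell (2,3): code 1001 → (3.000,3.879)–(2.000,3.778)
cell (2,4): code 0010 → (2.000,4.575)–(2.182,5.000)
cell (2,5): code 0011 → (2.182,5.000)–(2.541,6.000)
cell (2,6): code 0001 → (2.541,6.000)–(2.000,6.661)
cell (3,1): code 0010 → (3.000,1.750)–(3.256,2.000)
cell (3,2): code 0011 → (3.256,2.000)–(3.645,3.000)
cell (3,3): code 0001 → (3.645,3.000)–(3.000,3.879)
total: 16 segments, chained into 2 closed loop(s), length Σ = 13.066138

segments=16 loops=2 length=13.066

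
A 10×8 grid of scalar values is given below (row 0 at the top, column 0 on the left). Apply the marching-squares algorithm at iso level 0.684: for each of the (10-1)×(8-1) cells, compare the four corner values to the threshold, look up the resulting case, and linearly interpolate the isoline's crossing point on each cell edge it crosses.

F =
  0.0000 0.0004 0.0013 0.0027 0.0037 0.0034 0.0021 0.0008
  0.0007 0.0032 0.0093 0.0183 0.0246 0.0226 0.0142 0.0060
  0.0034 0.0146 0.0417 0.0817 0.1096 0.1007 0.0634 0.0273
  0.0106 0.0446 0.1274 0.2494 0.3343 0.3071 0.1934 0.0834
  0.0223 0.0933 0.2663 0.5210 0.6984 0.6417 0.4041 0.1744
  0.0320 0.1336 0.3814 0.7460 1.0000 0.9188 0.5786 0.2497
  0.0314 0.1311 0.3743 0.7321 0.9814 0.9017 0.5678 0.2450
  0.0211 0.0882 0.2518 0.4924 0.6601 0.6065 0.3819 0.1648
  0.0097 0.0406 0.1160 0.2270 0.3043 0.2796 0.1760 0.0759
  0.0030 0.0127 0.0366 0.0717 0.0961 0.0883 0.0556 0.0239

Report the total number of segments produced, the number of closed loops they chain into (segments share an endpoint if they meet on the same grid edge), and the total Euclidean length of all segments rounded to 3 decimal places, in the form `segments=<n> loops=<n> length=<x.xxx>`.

cell (3,3): code 0100 → (3.960,4.000)–(4.000,3.919)
cell (3,4): code 1000 → (4.000,4.254)–(3.960,4.000)
cell (4,2): code 0100 → (4.724,3.000)–(5.000,2.830)
cell (4,3): code 1110 → (4.000,3.919)–(4.724,3.000)
cell (4,4): code 1101 → (4.153,5.000)–(4.000,4.254)
cell (4,5): code 1000 → (5.000,5.690)–(4.153,5.000)
cell (5,2): code 0110 → (5.000,2.830)–(6.000,2.866)
cell (5,5): code 1001 → (6.000,5.652)–(5.000,5.690)
cell (6,2): code 0010 → (6.000,2.866)–(6.201,3.000)
cell (6,3): code 0011 → (6.201,3.000)–(6.926,4.000)
cell (6,4): code 0011 → (6.926,4.000)–(6.737,5.000)
cell (6,5): code 0001 → (6.737,5.000)–(6.000,5.652)
total: 12 segments, chained into 1 closed loop(s), length Σ = 9.175476

segments=12 loops=1 length=9.175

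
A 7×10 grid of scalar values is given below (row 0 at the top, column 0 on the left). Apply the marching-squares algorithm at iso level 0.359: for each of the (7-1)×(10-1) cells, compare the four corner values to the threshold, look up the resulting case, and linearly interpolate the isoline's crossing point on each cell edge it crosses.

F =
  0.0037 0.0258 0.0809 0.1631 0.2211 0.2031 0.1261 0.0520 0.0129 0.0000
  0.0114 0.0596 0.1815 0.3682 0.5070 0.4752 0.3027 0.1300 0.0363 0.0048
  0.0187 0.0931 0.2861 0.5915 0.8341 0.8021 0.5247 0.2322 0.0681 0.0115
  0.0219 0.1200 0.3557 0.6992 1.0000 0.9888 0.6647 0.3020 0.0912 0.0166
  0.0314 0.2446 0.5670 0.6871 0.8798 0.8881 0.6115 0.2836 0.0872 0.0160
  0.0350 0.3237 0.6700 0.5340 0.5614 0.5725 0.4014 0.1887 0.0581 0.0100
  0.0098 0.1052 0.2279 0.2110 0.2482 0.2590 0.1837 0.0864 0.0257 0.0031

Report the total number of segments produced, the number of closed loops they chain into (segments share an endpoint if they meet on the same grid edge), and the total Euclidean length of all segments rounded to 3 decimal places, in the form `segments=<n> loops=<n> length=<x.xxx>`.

segments=20 loops=1 length=17.547

cell (0,2): code 0100 → (0.955,3.000)–(1.000,2.951)
cell (0,3): code 1100 → (0.482,4.000)–(0.955,3.000)
cell (0,4): code 1100 → (0.573,5.000)–(0.482,4.000)
cell (0,5): code 1000 → (1.000,5.674)–(0.573,5.000)
cell (1,2): code 0110 → (1.000,2.951)–(2.000,2.239)
cell (1,5): code 1101 → (1.254,6.000)–(1.000,5.674)
cell (1,6): code 1000 → (2.000,6.566)–(1.254,6.000)
cell (2,2): code 0110 → (2.000,2.239)–(3.000,2.010)
cell (2,6): code 1001 → (3.000,6.843)–(2.000,6.566)
cell (3,1): code 0100 → (3.016,2.000)–(4.000,1.355)
cell (3,2): code 1110 → (3.000,2.010)–(3.016,2.000)
cell (3,6): code 1001 → (4.000,6.770)–(3.000,6.843)
cell (4,1): code 0110 → (4.000,1.355)–(5.000,1.102)
cell (4,6): code 1001 → (5.000,6.199)–(4.000,6.770)
cell (5,1): code 0010 → (5.000,1.102)–(5.703,2.000)
cell (5,2): code 0011 → (5.703,2.000)–(5.542,3.000)
cell (5,3): code 0011 → (5.542,3.000)–(5.646,4.000)
cell (5,4): code 0011 → (5.646,4.000)–(5.681,5.000)
cell (5,5): code 0011 → (5.681,5.000)–(5.195,6.000)
cell (5,6): code 0001 → (5.195,6.000)–(5.000,6.199)
total: 20 segments, chained into 1 closed loop(s), length Σ = 17.547067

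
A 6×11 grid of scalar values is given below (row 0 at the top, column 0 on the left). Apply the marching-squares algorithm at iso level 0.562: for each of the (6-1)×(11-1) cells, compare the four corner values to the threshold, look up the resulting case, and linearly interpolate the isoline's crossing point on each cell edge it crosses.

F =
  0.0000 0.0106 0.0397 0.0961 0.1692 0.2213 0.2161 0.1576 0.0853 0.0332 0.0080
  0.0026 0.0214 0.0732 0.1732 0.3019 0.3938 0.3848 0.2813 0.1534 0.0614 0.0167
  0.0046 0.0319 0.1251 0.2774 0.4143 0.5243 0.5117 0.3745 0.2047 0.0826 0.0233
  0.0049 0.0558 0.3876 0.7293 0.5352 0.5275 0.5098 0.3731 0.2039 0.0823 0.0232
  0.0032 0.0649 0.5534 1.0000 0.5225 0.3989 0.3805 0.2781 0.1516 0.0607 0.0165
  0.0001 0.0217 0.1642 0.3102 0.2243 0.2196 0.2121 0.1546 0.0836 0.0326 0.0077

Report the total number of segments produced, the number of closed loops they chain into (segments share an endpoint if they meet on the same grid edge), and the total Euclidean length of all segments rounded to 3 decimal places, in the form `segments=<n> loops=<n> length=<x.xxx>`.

cell (2,2): code 0100 → (2.630,3.000)–(3.000,2.510)
cell (2,3): code 1000 → (3.000,3.862)–(2.630,3.000)
cell (3,2): code 0110 → (3.000,2.510)–(4.000,2.019)
cell (3,3): code 1001 → (4.000,3.917)–(3.000,3.862)
cell (4,2): code 0010 → (4.000,2.019)–(4.635,3.000)
cell (4,3): code 0001 → (4.635,3.000)–(4.000,3.917)
total: 6 segments, chained into 1 closed loop(s), length Σ = 5.951477

segments=6 loops=1 length=5.951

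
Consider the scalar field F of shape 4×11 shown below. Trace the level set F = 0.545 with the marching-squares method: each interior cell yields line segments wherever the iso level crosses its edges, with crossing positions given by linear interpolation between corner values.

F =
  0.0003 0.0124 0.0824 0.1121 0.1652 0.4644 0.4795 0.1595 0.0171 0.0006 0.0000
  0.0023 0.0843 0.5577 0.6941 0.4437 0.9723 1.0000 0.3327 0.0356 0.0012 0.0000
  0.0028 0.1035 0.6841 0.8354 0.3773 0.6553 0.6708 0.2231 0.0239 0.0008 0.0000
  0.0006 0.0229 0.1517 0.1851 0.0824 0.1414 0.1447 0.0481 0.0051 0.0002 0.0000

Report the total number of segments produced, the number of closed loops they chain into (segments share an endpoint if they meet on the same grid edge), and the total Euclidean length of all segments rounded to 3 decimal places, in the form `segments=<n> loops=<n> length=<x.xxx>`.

cell (0,1): code 0100 → (0.973,2.000)–(1.000,1.973)
cell (0,2): code 1100 → (0.744,3.000)–(0.973,2.000)
cell (0,3): code 1000 → (1.000,3.595)–(0.744,3.000)
cell (0,4): code 0100 → (0.159,5.000)–(1.000,4.192)
cell (0,5): code 1100 → (0.126,6.000)–(0.159,5.000)
cell (0,6): code 1000 → (1.000,6.682)–(0.126,6.000)
cell (1,1): code 0110 → (1.000,1.973)–(2.000,1.760)
cell (1,3): code 1001 → (2.000,3.634)–(1.000,3.595)
cell (1,4): code 0110 → (1.000,4.192)–(2.000,4.603)
cell (1,6): code 1001 → (2.000,6.281)–(1.000,6.682)
cell (2,1): code 0010 → (2.000,1.760)–(2.261,2.000)
cell (2,2): code 0011 → (2.261,2.000)–(2.447,3.000)
cell (2,3): code 0001 → (2.447,3.000)–(2.000,3.634)
cell (2,4): code 0010 → (2.000,4.603)–(2.215,5.000)
cell (2,5): code 0011 → (2.215,5.000)–(2.239,6.000)
cell (2,6): code 0001 → (2.239,6.000)–(2.000,6.281)
total: 16 segments, chained into 2 closed loop(s), length Σ = 13.137130

segments=16 loops=2 length=13.137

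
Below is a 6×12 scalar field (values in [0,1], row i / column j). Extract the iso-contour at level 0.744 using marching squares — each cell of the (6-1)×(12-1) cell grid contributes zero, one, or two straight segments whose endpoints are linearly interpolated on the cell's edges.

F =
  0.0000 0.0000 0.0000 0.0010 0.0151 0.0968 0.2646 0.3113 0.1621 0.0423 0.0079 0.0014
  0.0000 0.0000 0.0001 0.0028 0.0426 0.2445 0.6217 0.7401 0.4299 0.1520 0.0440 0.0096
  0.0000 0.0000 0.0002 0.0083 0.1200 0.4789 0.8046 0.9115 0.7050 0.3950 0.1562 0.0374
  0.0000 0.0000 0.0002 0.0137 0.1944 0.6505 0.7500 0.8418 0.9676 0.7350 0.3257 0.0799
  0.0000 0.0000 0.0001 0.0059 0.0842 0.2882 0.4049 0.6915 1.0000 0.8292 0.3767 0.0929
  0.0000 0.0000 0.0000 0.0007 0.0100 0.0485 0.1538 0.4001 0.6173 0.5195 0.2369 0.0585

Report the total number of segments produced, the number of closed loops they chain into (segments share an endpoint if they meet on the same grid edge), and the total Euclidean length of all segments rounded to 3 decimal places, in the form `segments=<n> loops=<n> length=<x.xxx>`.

cell (1,5): code 0100 → (1.669,6.000)–(2.000,5.814)
cell (1,6): code 1100 → (1.023,7.000)–(1.669,6.000)
cell (1,7): code 1000 → (2.000,7.811)–(1.023,7.000)
cell (2,5): code 0110 → (2.000,5.814)–(3.000,5.940)
cell (2,7): code 1101 → (2.149,8.000)–(2.000,7.811)
cell (2,8): code 1000 → (3.000,8.961)–(2.149,8.000)
cell (3,5): code 0010 → (3.000,5.940)–(3.017,6.000)
cell (3,6): code 0011 → (3.017,6.000)–(3.651,7.000)
cell (3,7): code 0111 → (3.651,7.000)–(4.000,7.170)
cell (3,8): code 1101 → (3.096,9.000)–(3.000,8.961)
cell (3,9): code 1000 → (4.000,9.188)–(3.096,9.000)
cell (4,7): code 0010 → (4.000,7.170)–(4.669,8.000)
cell (4,8): code 0011 → (4.669,8.000)–(4.275,9.000)
cell (4,9): code 0001 → (4.275,9.000)–(4.000,9.188)
total: 14 segments, chained into 1 closed loop(s), length Σ = 10.508713

segments=14 loops=1 length=10.509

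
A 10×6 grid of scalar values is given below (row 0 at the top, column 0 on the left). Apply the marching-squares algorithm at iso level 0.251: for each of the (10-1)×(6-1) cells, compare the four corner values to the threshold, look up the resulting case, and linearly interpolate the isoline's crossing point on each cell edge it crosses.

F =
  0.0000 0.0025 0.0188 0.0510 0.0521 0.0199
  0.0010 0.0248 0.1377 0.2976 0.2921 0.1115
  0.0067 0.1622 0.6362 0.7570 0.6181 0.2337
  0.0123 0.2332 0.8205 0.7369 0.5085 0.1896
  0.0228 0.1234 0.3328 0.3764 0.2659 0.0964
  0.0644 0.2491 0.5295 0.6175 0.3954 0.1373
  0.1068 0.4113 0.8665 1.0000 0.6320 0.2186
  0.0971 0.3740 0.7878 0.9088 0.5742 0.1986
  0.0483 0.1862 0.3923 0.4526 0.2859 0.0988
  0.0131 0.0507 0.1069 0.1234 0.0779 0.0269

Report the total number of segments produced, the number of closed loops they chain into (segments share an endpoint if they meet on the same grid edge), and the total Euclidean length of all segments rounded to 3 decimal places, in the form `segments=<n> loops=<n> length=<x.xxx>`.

cell (0,2): code 0100 → (0.811,3.000)–(1.000,2.709)
cell (0,3): code 1100 → (0.829,4.000)–(0.811,3.000)
cell (0,4): code 1000 → (1.000,4.228)–(0.829,4.000)
cell (1,1): code 0100 → (1.227,2.000)–(2.000,1.187)
cell (1,2): code 1110 → (1.000,2.709)–(1.227,2.000)
cell (1,4): code 1001 → (2.000,4.955)–(1.000,4.228)
cell (2,1): code 0110 → (2.000,1.187)–(3.000,1.030)
cell (2,4): code 1001 → (3.000,4.807)–(2.000,4.955)
cell (3,1): code 0110 → (3.000,1.030)–(4.000,1.609)
cell (3,4): code 1001 → (4.000,4.088)–(3.000,4.807)
cell (4,1): code 0110 → (4.000,1.609)–(5.000,1.007)
cell (4,4): code 1001 → (5.000,4.559)–(4.000,4.088)
cell (5,0): code 0100 → (5.012,1.000)–(6.000,0.474)
cell (5,1): code 1110 → (5.000,1.007)–(5.012,1.000)
cell (5,4): code 1001 → (6.000,4.922)–(5.000,4.559)
cell (6,0): code 0110 → (6.000,0.474)–(7.000,0.556)
cell (6,4): code 1001 → (7.000,4.860)–(6.000,4.922)
cell (7,0): code 0010 → (7.000,0.556)–(7.655,1.000)
cell (7,1): code 0111 → (7.655,1.000)–(8.000,1.314)
cell (7,4): code 1001 → (8.000,4.187)–(7.000,4.860)
cell (8,1): code 0010 → (8.000,1.314)–(8.495,2.000)
cell (8,2): code 0011 → (8.495,2.000)–(8.612,3.000)
cell (8,3): code 0011 → (8.612,3.000)–(8.168,4.000)
cell (8,4): code 0001 → (8.168,4.000)–(8.000,4.187)
total: 24 segments, chained into 1 closed loop(s), length Σ = 21.282121

segments=24 loops=1 length=21.282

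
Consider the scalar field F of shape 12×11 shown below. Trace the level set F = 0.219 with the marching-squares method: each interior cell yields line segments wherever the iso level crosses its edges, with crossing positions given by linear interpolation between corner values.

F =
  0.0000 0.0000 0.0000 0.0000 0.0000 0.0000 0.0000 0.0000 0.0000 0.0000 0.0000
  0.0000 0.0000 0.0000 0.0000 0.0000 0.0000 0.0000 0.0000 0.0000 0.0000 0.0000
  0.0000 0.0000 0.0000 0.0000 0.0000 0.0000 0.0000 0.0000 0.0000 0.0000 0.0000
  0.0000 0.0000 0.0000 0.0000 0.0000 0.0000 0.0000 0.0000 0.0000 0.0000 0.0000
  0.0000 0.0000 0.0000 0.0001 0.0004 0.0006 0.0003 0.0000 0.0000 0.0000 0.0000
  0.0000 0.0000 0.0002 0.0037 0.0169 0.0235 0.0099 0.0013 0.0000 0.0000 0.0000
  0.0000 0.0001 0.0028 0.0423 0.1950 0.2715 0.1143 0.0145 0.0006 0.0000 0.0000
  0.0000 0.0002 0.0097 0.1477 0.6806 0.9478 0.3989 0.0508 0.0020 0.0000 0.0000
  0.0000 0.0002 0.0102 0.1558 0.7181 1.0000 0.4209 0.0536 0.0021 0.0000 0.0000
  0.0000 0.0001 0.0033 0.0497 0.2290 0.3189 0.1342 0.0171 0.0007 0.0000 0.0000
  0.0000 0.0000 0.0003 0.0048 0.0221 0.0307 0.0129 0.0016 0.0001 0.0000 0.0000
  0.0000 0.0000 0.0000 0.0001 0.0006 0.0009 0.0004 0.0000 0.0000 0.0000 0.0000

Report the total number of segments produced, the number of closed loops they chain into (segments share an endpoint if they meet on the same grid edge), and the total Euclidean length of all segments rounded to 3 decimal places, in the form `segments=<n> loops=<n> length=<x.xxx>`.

cell (5,4): code 0100 → (5.788,5.000)–(6.000,4.314)
cell (5,5): code 1000 → (6.000,5.334)–(5.788,5.000)
cell (6,3): code 0100 → (6.049,4.000)–(7.000,3.134)
cell (6,4): code 1110 → (6.000,4.314)–(6.049,4.000)
cell (6,5): code 1101 → (6.368,6.000)–(6.000,5.334)
cell (6,6): code 1000 → (7.000,6.517)–(6.368,6.000)
cell (7,3): code 0110 → (7.000,3.134)–(8.000,3.112)
cell (7,6): code 1001 → (8.000,6.550)–(7.000,6.517)
cell (8,3): code 0110 → (8.000,3.112)–(9.000,3.944)
cell (8,5): code 1011 → (9.000,5.541)–(8.704,6.000)
cell (8,6): code 0001 → (8.704,6.000)–(8.000,6.550)
cell (9,3): code 0010 → (9.000,3.944)–(9.048,4.000)
cell (9,4): code 0011 → (9.048,4.000)–(9.347,5.000)
cell (9,5): code 0001 → (9.347,5.000)–(9.000,5.541)
total: 14 segments, chained into 1 closed loop(s), length Σ = 10.795386

segments=14 loops=1 length=10.795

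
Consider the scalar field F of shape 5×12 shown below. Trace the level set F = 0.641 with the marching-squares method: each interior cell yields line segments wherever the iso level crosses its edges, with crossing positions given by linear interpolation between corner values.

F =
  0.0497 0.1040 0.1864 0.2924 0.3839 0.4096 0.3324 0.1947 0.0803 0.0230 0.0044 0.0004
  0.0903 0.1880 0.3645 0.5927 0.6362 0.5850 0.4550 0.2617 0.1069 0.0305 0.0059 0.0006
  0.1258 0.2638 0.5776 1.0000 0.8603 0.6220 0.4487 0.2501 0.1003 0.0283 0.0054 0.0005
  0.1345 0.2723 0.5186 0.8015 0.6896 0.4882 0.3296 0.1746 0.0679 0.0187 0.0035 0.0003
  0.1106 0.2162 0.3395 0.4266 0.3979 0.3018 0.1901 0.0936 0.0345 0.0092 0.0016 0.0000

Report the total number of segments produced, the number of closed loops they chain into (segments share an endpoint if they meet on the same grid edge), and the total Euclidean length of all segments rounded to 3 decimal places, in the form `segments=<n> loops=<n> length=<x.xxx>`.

segments=8 loops=1 length=7.858

cell (1,2): code 0100 → (1.119,3.000)–(2.000,2.150)
cell (1,3): code 1100 → (1.021,4.000)–(1.119,3.000)
cell (1,4): code 1000 → (2.000,4.920)–(1.021,4.000)
cell (2,2): code 0110 → (2.000,2.150)–(3.000,2.433)
cell (2,4): code 1001 → (3.000,4.241)–(2.000,4.920)
cell (3,2): code 0010 → (3.000,2.433)–(3.428,3.000)
cell (3,3): code 0011 → (3.428,3.000)–(3.167,4.000)
cell (3,4): code 0001 → (3.167,4.000)–(3.000,4.241)
total: 8 segments, chained into 1 closed loop(s), length Σ = 7.857939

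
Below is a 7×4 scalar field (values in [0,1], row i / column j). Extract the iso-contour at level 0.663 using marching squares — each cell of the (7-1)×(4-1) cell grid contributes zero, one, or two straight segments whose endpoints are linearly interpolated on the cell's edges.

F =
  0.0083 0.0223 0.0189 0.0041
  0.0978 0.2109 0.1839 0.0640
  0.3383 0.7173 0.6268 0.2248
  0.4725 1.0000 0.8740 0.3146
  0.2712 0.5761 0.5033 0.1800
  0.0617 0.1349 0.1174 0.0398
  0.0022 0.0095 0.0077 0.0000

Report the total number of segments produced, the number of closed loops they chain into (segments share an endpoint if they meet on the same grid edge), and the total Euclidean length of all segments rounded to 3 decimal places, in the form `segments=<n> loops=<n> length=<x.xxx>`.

segments=8 loops=1 length=5.992

cell (1,0): code 0100 → (1.893,1.000)–(2.000,0.857)
cell (1,1): code 1000 → (2.000,1.600)–(1.893,1.000)
cell (2,0): code 0110 → (2.000,0.857)–(3.000,0.361)
cell (2,1): code 1101 → (2.146,2.000)–(2.000,1.600)
cell (2,2): code 1000 → (3.000,2.377)–(2.146,2.000)
cell (3,0): code 0010 → (3.000,0.361)–(3.795,1.000)
cell (3,1): code 0011 → (3.795,1.000)–(3.569,2.000)
cell (3,2): code 0001 → (3.569,2.000)–(3.000,2.377)
total: 8 segments, chained into 1 closed loop(s), length Σ = 5.991570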